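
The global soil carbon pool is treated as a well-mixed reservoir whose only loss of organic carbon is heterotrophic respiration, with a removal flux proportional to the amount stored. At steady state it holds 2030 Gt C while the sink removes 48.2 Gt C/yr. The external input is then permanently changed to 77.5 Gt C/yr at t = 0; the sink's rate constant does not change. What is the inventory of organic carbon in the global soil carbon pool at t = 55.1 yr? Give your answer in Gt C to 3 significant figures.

τ = M₀/F₀ = 2030/48.2 = 42.12 yr; rate constant k = 1/τ.
New steady state M_∞ = F₁/k = F₁·τ = 77.5 × 42.12 = 3264.0 Gt C.
M(t) = M_∞ + (M₀ − M_∞)·e^(−t/τ); t/τ = 55.1/42.12 = 1.308, so e^(−t/τ) = 0.2703.
M(t) = 3264.0 − 1234 × 0.2703 = 2930.5 Gt C.

2930 Gt C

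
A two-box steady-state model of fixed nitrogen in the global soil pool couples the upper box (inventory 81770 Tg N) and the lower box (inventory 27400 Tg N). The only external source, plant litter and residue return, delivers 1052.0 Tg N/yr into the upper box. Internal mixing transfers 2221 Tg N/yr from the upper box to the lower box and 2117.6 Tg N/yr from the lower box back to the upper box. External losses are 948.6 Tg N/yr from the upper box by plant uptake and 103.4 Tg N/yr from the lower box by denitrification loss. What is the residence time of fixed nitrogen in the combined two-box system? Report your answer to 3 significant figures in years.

104 yr

Treat the two boxes together as one reservoir: the mixing fluxes between them are internal recycling, so τ = ΣM / Σ(external losses).
M_total = 81770 + 27400 = 109170 Tg N.
ΣF_external_out = 948.6 + 103.4 = 1052.0 Tg N/yr.
τ = M_total / ΣF_ext = 109170 / 1052.0 = 103.8 yr.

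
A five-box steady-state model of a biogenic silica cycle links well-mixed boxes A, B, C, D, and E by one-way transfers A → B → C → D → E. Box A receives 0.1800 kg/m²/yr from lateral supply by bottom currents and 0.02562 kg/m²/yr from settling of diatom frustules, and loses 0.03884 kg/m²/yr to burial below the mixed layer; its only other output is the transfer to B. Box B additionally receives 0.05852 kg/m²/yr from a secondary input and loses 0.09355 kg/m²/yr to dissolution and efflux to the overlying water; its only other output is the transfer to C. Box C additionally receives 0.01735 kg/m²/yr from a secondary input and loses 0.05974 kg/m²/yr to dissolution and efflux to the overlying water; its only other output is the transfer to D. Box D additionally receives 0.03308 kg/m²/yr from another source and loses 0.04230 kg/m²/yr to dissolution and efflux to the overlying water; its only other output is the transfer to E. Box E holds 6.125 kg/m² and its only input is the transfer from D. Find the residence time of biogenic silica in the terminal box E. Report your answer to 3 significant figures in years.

76.4 yr

Box A: F(A→B) = (0.1800 + 0.02562) − 0.03884 = 0.16678 kg/m²/yr.
Box B: F(B→C) = (0.16678 + 0.05852) − 0.09355 = 0.13175 kg/m²/yr.
Box C: F(C→D) = (0.13175 + 0.01735) − 0.05974 = 0.089360 kg/m²/yr.
Box D: F(D→E) = (0.089360 + 0.03308) − 0.04230 = 0.080140 kg/m²/yr.
Box E throughput = its input = 0.080140 kg/m²/yr; τ = 6.125 / 0.080140 = 76.43 yr.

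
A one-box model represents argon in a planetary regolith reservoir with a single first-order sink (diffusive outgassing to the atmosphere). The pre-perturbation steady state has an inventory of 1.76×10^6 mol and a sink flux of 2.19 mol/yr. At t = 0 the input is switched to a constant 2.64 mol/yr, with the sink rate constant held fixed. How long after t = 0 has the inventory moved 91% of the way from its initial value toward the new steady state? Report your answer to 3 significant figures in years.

τ = M₀/F₀ = 1.76×10^6/2.19 = 803700 yr.
The remaining gap fraction is e^(−t/τ); 91% covered ⇒ e^(−t/τ) = 0.0900.
t = −τ ln(0.0900) = 803700 × 2.408 = 1.935×10^6 yr.

1.94×10^6 yr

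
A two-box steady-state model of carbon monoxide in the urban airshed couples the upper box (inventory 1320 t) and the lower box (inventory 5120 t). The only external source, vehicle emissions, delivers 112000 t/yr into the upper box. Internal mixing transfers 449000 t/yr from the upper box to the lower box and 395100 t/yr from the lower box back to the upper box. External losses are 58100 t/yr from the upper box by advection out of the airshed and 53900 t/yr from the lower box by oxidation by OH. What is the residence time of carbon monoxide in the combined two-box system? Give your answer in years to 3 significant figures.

Residence time in the combined system uses the total inventory and the total *external* removal — internal exchanges between the two boxes cancel.
M_total = 1320 + 5120 = 6440.0 t.
ΣF_external_out = 58100 + 53900 = 112000 t/yr.
τ = M_total / ΣF_ext = 6440.0 / 112000 = 0.05750 yr.

0.0575 yr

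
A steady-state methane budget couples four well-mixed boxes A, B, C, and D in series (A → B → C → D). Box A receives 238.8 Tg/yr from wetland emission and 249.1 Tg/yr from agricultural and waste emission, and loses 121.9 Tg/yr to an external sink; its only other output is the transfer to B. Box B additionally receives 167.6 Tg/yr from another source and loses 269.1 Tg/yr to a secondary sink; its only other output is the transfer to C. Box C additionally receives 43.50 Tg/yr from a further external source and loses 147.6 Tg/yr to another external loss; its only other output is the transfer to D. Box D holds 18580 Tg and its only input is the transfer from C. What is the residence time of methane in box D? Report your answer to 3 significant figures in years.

Box A: F(A→B) = (238.8 + 249.1) − 121.9 = 366.00 Tg/yr.
Box B: F(B→C) = (366.00 + 167.6) − 269.1 = 264.50 Tg/yr.
Box C: F(C→D) = (264.50 + 43.50) − 147.6 = 160.40 Tg/yr.
Box D throughput = its input = 160.40 Tg/yr; τ = 18580 / 160.40 = 115.8 yr.

116 yr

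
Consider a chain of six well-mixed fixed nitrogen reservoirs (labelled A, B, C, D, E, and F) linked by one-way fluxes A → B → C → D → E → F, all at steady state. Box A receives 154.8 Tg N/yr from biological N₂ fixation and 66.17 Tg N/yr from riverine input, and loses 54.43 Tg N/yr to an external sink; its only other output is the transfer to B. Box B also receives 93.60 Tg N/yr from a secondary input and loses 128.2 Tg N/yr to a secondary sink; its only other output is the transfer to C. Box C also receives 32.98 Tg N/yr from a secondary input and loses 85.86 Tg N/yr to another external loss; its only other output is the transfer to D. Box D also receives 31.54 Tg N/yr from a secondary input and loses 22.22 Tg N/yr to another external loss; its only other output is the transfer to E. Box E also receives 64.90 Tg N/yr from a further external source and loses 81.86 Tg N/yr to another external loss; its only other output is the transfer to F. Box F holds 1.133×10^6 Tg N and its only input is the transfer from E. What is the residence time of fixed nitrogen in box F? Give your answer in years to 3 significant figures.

Box A: F(A→B) = (154.8 + 66.17) − 54.43 = 166.54 Tg N/yr.
Box B: F(B→C) = (166.54 + 93.60) − 128.2 = 131.94 Tg N/yr.
Box C: F(C→D) = (131.94 + 32.98) − 85.86 = 79.060 Tg N/yr.
Box D: F(D→E) = (79.060 + 31.54) − 22.22 = 88.380 Tg N/yr.
Box E: F(E→F) = (88.380 + 64.90) − 81.86 = 71.420 Tg N/yr.
Box F throughput = its input = 71.420 Tg N/yr; τ = 1.133×10^6 / 71.420 = 15860 yr.

15900 yr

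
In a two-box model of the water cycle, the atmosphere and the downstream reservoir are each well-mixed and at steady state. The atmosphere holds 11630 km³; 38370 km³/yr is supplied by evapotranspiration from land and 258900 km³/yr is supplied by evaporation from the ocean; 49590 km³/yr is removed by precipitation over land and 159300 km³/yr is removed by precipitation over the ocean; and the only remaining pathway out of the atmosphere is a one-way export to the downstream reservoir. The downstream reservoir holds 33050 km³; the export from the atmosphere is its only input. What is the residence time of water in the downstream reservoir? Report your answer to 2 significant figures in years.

Balance the atmosphere: ΣF_in = 38370 + 258900 = 297270 km³/yr.
Export to the downstream reservoir = ΣF_in − (49590 + 159300) = 88380 km³/yr.
At steady state the output of the downstream reservoir equals its input, 88380 km³/yr.
τ = M / F = 33050 / 88380 = 0.3740 yr.

0.37 yr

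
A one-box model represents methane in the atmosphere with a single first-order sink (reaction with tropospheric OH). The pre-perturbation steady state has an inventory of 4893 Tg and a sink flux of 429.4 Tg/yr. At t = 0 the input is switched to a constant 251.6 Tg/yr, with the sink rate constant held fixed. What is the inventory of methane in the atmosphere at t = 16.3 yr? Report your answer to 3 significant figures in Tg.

The sink rate constant is k = F₀/M₀ = 429.4/4893 = 0.08776 yr⁻¹.
Solving dM/dt = F₁ − kM with M(0) = M₀ gives M(t) = F₁/k + (M₀ − F₁/k)·e^(−kt).
F₁/k = 251.6/0.08776 = 2867.0 Tg; kt = 0.08776 × 16.3 = 1.430, e^(−kt) = 0.2392.
M(16.3) = 2867.0 + (4893 − 2867.0) × 0.2392 = 2867.0 + 484.6 = 3351.6 Tg.

3350 Tg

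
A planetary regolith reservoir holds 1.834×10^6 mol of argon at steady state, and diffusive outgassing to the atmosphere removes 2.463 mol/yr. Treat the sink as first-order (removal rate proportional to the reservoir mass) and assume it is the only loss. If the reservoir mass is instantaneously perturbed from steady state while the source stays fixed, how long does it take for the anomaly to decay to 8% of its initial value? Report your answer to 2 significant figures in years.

1.9×10^6 yr

For a linear reservoir the anomaly decays as exp(−t/τ) with τ = M/F = 1.834×10^6/2.463 = 744600 yr.
exp(−t/τ) = 0.08 ⇒ t = −τ ln(0.08) = 744600 × 2.526 = 1.881×10^6 yr.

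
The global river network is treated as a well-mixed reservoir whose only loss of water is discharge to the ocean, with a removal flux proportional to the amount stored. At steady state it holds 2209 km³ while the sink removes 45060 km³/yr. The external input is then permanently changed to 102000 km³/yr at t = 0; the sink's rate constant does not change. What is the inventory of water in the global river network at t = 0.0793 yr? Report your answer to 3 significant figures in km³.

4450 km³

Residence time τ = M₀/F₀ = 0.04902 yr. The eventual steady state is M_∞ = M₀·(F₁/F₀) = 2209 × 102000/45060 = 5000.4 km³.
The anomaly ΔM(t) = M(t) − M_∞ decays as ΔM₀·e^(−t/τ) with ΔM₀ = 2209 − 5000.4 = −2791 km³.
At t = 0.0793 yr, e^(−t/τ) = e^(−1.618) = 0.1984, so ΔM = −553.7 km³ and M = 5000.4 − 553.7 = 4446.7 km³.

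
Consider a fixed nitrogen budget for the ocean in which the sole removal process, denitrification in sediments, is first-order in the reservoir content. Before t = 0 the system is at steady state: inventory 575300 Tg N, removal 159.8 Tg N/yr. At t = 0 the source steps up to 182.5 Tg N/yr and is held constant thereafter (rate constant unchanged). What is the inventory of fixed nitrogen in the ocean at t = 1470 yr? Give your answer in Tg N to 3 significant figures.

603000 Tg N

τ = M₀/F₀ = 575300/159.8 = 3600 yr; rate constant k = 1/τ.
New steady state M_∞ = F₁/k = F₁·τ = 182.5 × 3600 = 657020 Tg N.
M(t) = M_∞ + (M₀ − M_∞)·e^(−t/τ); t/τ = 1470/3600 = 0.4083, so e^(−t/τ) = 0.6648.
M(t) = 657020 − 81720 × 0.6648 = 602700 Tg N.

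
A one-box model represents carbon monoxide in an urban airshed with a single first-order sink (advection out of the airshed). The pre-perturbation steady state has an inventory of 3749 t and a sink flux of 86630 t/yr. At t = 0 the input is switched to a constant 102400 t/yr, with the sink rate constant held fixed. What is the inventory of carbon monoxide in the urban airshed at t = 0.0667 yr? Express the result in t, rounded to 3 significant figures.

Residence time τ = M₀/F₀ = 0.04328 yr. The eventual steady state is M_∞ = M₀·(F₁/F₀) = 3749 × 102400/86630 = 4431.5 t.
The anomaly ΔM(t) = M(t) − M_∞ decays as ΔM₀·e^(−t/τ) with ΔM₀ = 3749 − 4431.5 = −682.5 t.
At t = 0.0667 yr, e^(−t/τ) = e^(−1.541) = 0.2141, so ΔM = −146.1 t and M = 4431.5 − 146.1 = 4285.3 t.

4290 t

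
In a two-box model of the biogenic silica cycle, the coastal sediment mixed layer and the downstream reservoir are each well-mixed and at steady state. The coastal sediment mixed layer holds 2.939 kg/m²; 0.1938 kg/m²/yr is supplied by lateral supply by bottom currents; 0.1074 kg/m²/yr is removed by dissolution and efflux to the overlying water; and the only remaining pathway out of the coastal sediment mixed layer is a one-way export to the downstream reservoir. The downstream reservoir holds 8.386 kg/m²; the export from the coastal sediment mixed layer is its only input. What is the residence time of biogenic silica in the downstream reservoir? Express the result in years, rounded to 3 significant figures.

97.1 yr

Balance the coastal sediment mixed layer: ΣF_in = 0.19380 kg/m²/yr.
Export to the downstream reservoir = ΣF_in − (0.1074) = 0.086400 kg/m²/yr.
At steady state the output of the downstream reservoir equals its input, 0.086400 kg/m²/yr.
τ = M / F = 8.386 / 0.086400 = 97.06 yr.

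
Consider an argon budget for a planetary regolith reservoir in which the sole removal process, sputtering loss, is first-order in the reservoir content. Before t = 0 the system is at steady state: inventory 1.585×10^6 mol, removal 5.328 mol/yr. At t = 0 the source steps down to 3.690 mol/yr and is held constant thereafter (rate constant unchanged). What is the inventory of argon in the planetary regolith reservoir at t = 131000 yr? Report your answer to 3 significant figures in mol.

τ = M₀/F₀ = 1.585×10^6/5.328 = 297500 yr; rate constant k = 1/τ.
New steady state M_∞ = F₁/k = F₁·τ = 3.690 × 297500 = 1.0977×10^6 mol.
M(t) = M_∞ + (M₀ − M_∞)·e^(−t/τ); t/τ = 131000/297500 = 0.4404, so e^(−t/τ) = 0.6438.
M(t) = 1.0977×10^6 + 487300 × 0.6438 = 1.4114×10^6 mol.

1.41×10^6 mol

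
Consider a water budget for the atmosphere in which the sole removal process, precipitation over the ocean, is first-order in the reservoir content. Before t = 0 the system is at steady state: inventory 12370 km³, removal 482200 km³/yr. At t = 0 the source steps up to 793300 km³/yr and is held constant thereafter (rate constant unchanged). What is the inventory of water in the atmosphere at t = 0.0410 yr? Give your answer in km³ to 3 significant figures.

Residence time τ = M₀/F₀ = 0.02565 yr. The eventual steady state is M_∞ = M₀·(F₁/F₀) = 12370 × 793300/482200 = 20351 km³.
The anomaly ΔM(t) = M(t) − M_∞ decays as ΔM₀·e^(−t/τ) with ΔM₀ = 12370 − 20351 = −7981 km³.
At t = 0.0410 yr, e^(−t/τ) = e^(−1.598) = 0.2023, so ΔM = −1614 km³ and M = 20351 − 1614 = 18737 km³.

18700 km³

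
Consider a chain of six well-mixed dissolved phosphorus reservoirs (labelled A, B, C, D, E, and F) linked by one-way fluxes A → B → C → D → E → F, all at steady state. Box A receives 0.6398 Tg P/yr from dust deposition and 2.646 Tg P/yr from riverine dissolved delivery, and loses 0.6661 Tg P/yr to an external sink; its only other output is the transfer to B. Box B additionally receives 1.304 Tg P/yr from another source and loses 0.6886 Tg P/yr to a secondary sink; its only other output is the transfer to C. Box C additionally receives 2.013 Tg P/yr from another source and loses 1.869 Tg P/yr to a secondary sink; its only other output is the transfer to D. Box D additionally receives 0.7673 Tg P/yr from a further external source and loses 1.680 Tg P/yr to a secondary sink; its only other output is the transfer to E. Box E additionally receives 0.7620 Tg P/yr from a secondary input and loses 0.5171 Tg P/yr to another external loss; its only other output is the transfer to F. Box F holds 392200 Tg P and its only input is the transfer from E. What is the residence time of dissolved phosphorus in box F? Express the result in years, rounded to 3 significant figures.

145000 yr

Box A: F(A→B) = (0.6398 + 2.646) − 0.6661 = 2.6197 Tg P/yr.
Box B: F(B→C) = (2.6197 + 1.304) − 0.6886 = 3.2351 Tg P/yr.
Box C: F(C→D) = (3.2351 + 2.013) − 1.869 = 3.3791 Tg P/yr.
Box D: F(D→E) = (3.3791 + 0.7673) − 1.680 = 2.4664 Tg P/yr.
Box E: F(E→F) = (2.4664 + 0.7620) − 0.5171 = 2.7113 Tg P/yr.
Box F throughput = its input = 2.7113 Tg P/yr; τ = 392200 / 2.7113 = 144700 yr.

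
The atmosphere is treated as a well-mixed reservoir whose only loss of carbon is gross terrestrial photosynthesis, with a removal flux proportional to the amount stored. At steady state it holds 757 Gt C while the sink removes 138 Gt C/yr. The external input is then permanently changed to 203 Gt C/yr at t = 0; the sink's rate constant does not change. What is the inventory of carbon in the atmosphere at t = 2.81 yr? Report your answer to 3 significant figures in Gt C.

The sink rate constant is k = F₀/M₀ = 138/757 = 0.1823 yr⁻¹.
Solving dM/dt = F₁ − kM with M(0) = M₀ gives M(t) = F₁/k + (M₀ − F₁/k)·e^(−kt).
F₁/k = 203/0.1823 = 1113.6 Gt C; kt = 0.1823 × 2.81 = 0.5123, e^(−kt) = 0.5991.
M(2.81) = 1113.6 + (757 − 1113.6) × 0.5991 = 1113.6 − 213.6 = 899.93 Gt C.

900 Gt C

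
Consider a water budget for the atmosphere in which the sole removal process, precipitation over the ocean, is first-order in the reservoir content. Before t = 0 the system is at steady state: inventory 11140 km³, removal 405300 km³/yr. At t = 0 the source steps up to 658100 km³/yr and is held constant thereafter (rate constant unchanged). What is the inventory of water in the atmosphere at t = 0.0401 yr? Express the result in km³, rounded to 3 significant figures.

Residence time τ = M₀/F₀ = 0.02749 yr. The eventual steady state is M_∞ = M₀·(F₁/F₀) = 11140 × 658100/405300 = 18088 km³.
The anomaly ΔM(t) = M(t) − M_∞ decays as ΔM₀·e^(−t/τ) with ΔM₀ = 11140 − 18088 = −6948 km³.
At t = 0.0401 yr, e^(−t/τ) = e^(−1.459) = 0.2325, so ΔM = −1615 km³ and M = 18088 − 1615 = 16473 km³.

16500 km³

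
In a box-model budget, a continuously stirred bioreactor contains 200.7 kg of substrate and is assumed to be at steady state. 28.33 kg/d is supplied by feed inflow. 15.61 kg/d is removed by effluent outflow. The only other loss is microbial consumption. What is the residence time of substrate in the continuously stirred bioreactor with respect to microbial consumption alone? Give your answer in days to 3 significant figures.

15.8 d

At steady state ΣF_in = ΣF_out.
ΣF_in = 28.330 kg/d.
Microbial consumption flux = ΣF_in − (15.61) = 28.330 − 15.61 = 12.72 kg/d.
τ = M / F = 200.7 / 12.72 = 15.78 d.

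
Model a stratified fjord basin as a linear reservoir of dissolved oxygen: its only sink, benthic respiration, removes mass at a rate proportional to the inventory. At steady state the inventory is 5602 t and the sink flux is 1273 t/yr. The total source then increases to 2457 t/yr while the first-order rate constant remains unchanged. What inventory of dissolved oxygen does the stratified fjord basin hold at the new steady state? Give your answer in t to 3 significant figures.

10800 t

Rate constant k = F/M = 1273 / 5602 = 0.2272 yr⁻¹.
At the new steady state, source = k·M_new ⇒ M_new = 2457 / 0.2272 = 10810 t.
(Equivalently M_new = M × F_new/F_old = 5602 × 2457/1273.)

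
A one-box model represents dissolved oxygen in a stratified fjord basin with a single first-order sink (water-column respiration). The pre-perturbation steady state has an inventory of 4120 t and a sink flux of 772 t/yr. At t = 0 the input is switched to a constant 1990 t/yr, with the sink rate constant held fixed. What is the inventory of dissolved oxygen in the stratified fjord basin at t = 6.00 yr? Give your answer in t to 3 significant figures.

τ = M₀/F₀ = 4120/772 = 5.337 yr; rate constant k = 1/τ.
New steady state M_∞ = F₁/k = F₁·τ = 1990 × 5.337 = 10620 t.
M(t) = M_∞ + (M₀ − M_∞)·e^(−t/τ); t/τ = 6.00/5.337 = 1.124, so e^(−t/τ) = 0.3249.
M(t) = 10620 − 6500 × 0.3249 = 8508.4 t.

8510 t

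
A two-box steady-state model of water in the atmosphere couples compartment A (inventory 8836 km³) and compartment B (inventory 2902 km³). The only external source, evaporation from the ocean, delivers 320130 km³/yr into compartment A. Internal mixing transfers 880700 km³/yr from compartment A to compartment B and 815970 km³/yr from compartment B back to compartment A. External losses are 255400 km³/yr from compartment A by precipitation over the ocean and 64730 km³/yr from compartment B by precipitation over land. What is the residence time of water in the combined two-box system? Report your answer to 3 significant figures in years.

0.0367 yr

Treat the two boxes together as one reservoir: the mixing fluxes between them are internal recycling, so τ = ΣM / Σ(external losses).
M_total = 8836 + 2902 = 11738 km³.
ΣF_external_out = 255400 + 64730 = 320130 km³/yr.
τ = M_total / ΣF_ext = 11738 / 320130 = 0.03667 yr.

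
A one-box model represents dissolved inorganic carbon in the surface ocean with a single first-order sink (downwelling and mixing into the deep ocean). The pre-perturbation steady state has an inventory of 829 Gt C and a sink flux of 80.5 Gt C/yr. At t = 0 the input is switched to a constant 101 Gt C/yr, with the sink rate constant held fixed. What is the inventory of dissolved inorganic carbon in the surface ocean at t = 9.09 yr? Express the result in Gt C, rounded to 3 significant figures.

953 Gt C

The sink rate constant is k = F₀/M₀ = 80.5/829 = 0.09710 yr⁻¹.
Solving dM/dt = F₁ − kM with M(0) = M₀ gives M(t) = F₁/k + (M₀ − F₁/k)·e^(−kt).
F₁/k = 101/0.09710 = 1040.1 Gt C; kt = 0.09710 × 9.09 = 0.8827, e^(−kt) = 0.4137.
M(9.09) = 1040.1 + (829 − 1040.1) × 0.4137 = 1040.1 − 87.33 = 952.78 Gt C.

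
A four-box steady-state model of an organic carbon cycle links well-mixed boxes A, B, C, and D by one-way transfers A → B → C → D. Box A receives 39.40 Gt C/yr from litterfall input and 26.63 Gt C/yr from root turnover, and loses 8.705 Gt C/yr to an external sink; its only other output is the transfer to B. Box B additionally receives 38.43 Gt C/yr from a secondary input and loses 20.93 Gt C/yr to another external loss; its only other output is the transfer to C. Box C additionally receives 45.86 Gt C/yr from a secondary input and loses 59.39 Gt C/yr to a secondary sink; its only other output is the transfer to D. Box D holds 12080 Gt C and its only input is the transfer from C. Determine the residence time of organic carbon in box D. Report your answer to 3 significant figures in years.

Box A: F(A→B) = (39.40 + 26.63) − 8.705 = 57.325 Gt C/yr.
Box B: F(B→C) = (57.325 + 38.43) − 20.93 = 74.825 Gt C/yr.
Box C: F(C→D) = (74.825 + 45.86) − 59.39 = 61.295 Gt C/yr.
Box D throughput = its input = 61.295 Gt C/yr; τ = 12080 / 61.295 = 197.1 yr.

197 yr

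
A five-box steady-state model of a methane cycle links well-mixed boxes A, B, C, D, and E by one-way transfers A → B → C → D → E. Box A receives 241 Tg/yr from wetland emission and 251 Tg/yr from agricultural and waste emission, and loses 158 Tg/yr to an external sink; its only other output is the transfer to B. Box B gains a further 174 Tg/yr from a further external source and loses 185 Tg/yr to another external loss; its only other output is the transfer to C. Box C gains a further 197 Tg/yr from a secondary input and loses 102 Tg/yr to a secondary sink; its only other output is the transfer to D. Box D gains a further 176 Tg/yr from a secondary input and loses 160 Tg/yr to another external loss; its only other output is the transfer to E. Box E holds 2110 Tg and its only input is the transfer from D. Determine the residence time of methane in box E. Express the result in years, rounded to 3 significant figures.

Box A: F(A→B) = (241 + 251) − 158 = 334.00 Tg/yr.
Box B: F(B→C) = (334.00 + 174) − 185 = 323.00 Tg/yr.
Box C: F(C→D) = (323.00 + 197) − 102 = 418.00 Tg/yr.
Box D: F(D→E) = (418.00 + 176) − 160 = 434.00 Tg/yr.
Box E throughput = its input = 434.00 Tg/yr; τ = 2110 / 434.00 = 4.862 yr.

4.86 yr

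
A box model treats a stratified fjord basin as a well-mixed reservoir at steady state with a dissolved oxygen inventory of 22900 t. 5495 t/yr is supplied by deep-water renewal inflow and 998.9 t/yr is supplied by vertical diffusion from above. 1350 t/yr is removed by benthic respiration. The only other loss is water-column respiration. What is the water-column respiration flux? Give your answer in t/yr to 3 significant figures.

At steady state ΣF_in = ΣF_out.
ΣF_in = 5495 + 998.9 = 6493.9 t/yr.
Water-column respiration flux = ΣF_in − (1350) = 6493.9 − 1350 = 5144 t/yr.

5140 t/yr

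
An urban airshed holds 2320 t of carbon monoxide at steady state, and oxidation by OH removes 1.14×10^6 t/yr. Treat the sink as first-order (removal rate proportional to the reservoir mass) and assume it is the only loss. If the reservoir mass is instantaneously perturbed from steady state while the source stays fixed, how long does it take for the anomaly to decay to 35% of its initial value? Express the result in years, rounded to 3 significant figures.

For a linear reservoir the anomaly decays as exp(−t/τ) with τ = M/F = 2320/1.14×10^6 = 0.002035 yr.
exp(−t/τ) = 0.35 ⇒ t = −τ ln(0.35) = 0.002035 × 1.050 = 0.002136 yr.

0.00214 yr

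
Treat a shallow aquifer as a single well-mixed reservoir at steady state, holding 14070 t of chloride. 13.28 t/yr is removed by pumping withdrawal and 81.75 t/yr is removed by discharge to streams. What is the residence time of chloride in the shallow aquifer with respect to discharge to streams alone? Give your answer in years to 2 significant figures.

170 yr

Residence time with respect to a single sink: τ = M / F_sink.
τ = 14070 / 81.75 = 172.1 yr.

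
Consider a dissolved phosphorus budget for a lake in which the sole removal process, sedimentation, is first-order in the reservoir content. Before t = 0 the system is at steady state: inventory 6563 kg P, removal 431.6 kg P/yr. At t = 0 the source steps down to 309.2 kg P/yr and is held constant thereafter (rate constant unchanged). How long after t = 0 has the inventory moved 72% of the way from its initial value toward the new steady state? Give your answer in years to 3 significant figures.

τ = M₀/F₀ = 6563/431.6 = 15.21 yr.
The remaining gap fraction is e^(−t/τ); 72% covered ⇒ e^(−t/τ) = 0.280.
t = −τ ln(0.280) = 15.21 × 1.273 = 19.36 yr.

19.4 yr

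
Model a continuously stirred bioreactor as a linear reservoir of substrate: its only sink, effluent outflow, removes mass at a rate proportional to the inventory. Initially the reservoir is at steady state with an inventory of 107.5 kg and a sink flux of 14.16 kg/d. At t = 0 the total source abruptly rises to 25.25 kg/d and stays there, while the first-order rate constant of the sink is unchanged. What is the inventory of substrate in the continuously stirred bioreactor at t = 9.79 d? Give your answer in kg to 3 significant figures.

169 kg

Residence time τ = M₀/F₀ = 7.592 d. The eventual steady state is M_∞ = M₀·(F₁/F₀) = 107.5 × 25.25/14.16 = 191.69 kg.
The anomaly ΔM(t) = M(t) − M_∞ decays as ΔM₀·e^(−t/τ) with ΔM₀ = 107.5 − 191.69 = −84.19 kg.
At t = 9.79 d, e^(−t/τ) = e^(−1.290) = 0.2754, so ΔM = −23.19 kg and M = 191.69 − 23.19 = 168.51 kg.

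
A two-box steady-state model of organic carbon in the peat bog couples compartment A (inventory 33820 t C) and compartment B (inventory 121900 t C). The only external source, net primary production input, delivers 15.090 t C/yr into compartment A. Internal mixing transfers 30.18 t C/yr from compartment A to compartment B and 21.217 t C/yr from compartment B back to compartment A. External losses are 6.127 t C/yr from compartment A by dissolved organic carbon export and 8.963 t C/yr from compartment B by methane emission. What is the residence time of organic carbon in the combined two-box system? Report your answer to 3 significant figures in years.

10300 yr

Treat the two boxes together as one reservoir: the mixing fluxes between them are internal recycling, so τ = ΣM / Σ(external losses).
M_total = 33820 + 121900 = 155720 t C.
ΣF_external_out = 6.127 + 8.963 = 15.090 t C/yr.
τ = M_total / ΣF_ext = 155720 / 15.090 = 10320 yr.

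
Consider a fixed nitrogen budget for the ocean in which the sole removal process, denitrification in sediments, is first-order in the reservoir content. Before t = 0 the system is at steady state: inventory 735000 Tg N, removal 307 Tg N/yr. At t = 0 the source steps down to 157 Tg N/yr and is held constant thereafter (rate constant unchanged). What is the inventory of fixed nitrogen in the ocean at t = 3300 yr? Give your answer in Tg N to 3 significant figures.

The sink rate constant is k = F₀/M₀ = 307/735000 = 0.0004177 yr⁻¹.
Solving dM/dt = F₁ − kM with M(0) = M₀ gives M(t) = F₁/k + (M₀ − F₁/k)·e^(−kt).
F₁/k = 157/0.0004177 = 375880 Tg N; kt = 0.0004177 × 3300 = 1.378, e^(−kt) = 0.2520.
M(3300) = 375880 + (735000 − 375880) × 0.2520 = 375880 + 90490 = 466370 Tg N.

466000 Tg N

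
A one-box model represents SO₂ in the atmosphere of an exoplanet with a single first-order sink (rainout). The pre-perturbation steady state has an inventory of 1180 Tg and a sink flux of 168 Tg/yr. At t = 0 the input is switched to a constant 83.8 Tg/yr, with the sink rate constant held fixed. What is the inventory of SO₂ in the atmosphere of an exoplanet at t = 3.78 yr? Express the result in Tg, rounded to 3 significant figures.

The sink rate constant is k = F₀/M₀ = 168/1180 = 0.1424 yr⁻¹.
Solving dM/dt = F₁ − kM with M(0) = M₀ gives M(t) = F₁/k + (M₀ − F₁/k)·e^(−kt).
F₁/k = 83.8/0.1424 = 588.60 Tg; kt = 0.1424 × 3.78 = 0.5382, e^(−kt) = 0.5838.
M(3.78) = 588.60 + (1180 − 588.60) × 0.5838 = 588.60 + 345.3 = 933.87 Tg.

934 Tg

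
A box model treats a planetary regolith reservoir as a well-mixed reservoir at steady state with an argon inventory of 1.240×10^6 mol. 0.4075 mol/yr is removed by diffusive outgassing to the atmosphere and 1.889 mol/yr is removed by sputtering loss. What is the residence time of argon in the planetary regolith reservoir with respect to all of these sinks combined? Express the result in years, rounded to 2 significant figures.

540000 yr

Total removal flux = 0.4075 + 1.889 = 2.2965 mol/yr.
τ = M / ΣF_out = 1.240×10^6 / 2.2965 = 540000 yr.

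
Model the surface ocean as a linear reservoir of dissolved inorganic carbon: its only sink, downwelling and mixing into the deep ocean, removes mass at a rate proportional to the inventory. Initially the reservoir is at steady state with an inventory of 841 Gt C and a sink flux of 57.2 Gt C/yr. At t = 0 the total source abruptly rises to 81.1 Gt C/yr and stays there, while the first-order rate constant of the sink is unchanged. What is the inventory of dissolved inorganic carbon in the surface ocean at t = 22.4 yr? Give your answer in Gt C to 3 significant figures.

1120 Gt C

τ = M₀/F₀ = 841/57.2 = 14.70 yr; rate constant k = 1/τ.
New steady state M_∞ = F₁/k = F₁·τ = 81.1 × 14.70 = 1192.4 Gt C.
M(t) = M_∞ + (M₀ − M_∞)·e^(−t/τ); t/τ = 22.4/14.70 = 1.524, so e^(−t/τ) = 0.2179.
M(t) = 1192.4 − 351.4 × 0.2179 = 1115.8 Gt C.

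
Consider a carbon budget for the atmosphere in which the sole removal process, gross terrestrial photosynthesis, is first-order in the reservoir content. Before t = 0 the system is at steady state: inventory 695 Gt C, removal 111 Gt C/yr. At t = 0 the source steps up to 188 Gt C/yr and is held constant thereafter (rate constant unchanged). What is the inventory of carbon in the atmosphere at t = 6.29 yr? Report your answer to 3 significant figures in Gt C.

τ = M₀/F₀ = 695/111 = 6.261 yr; rate constant k = 1/τ.
New steady state M_∞ = F₁/k = F₁·τ = 188 × 6.261 = 1177.1 Gt C.
M(t) = M_∞ + (M₀ − M_∞)·e^(−t/τ); t/τ = 6.29/6.261 = 1.005, so e^(−t/τ) = 0.3662.
M(t) = 1177.1 − 482.1 × 0.3662 = 1000.6 Gt C.

1000 Gt C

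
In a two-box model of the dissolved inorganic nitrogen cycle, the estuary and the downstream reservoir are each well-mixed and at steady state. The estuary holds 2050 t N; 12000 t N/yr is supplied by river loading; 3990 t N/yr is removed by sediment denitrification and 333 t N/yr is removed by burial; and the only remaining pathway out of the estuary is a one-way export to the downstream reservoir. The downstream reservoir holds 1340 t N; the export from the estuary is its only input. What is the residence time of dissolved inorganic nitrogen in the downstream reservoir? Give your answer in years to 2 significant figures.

0.17 yr

Balance the estuary: ΣF_in = 12000 t N/yr.
Export to the downstream reservoir = ΣF_in − (3990 + 333) = 7677.0 t N/yr.
At steady state the output of the downstream reservoir equals its input, 7677.0 t N/yr.
τ = M / F = 1340 / 7677.0 = 0.1745 yr.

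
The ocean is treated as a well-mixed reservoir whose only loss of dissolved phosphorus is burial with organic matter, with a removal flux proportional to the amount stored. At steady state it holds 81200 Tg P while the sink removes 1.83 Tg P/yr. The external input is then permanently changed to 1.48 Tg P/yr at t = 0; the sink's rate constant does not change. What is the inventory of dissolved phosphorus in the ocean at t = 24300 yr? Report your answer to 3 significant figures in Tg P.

Residence time τ = M₀/F₀ = 44370 yr. The eventual steady state is M_∞ = M₀·(F₁/F₀) = 81200 × 1.48/1.83 = 65670 Tg P.
The anomaly ΔM(t) = M(t) − M_∞ decays as ΔM₀·e^(−t/τ) with ΔM₀ = 81200 − 65670 = 15530 Tg P.
At t = 24300 yr, e^(−t/τ) = e^(−0.5476) = 0.5783, so ΔM = 8981 Tg P and M = 65670 + 8981 = 74651 Tg P.

74700 Tg P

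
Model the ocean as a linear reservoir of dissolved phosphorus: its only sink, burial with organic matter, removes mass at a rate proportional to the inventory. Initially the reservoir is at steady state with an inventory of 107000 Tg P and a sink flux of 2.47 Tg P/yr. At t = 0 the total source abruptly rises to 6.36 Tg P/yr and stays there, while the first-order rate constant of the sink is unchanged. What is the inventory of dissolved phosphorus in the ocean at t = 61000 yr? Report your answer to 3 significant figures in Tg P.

234000 Tg P

Residence time τ = M₀/F₀ = 43320 yr. The eventual steady state is M_∞ = M₀·(F₁/F₀) = 107000 × 6.36/2.47 = 275510 Tg P.
The anomaly ΔM(t) = M(t) − M_∞ decays as ΔM₀·e^(−t/τ) with ΔM₀ = 107000 − 275510 = −168500 Tg P.
At t = 61000 yr, e^(−t/τ) = e^(−1.408) = 0.2446, so ΔM = −41220 Tg P and M = 275510 − 41220 = 234300 Tg P.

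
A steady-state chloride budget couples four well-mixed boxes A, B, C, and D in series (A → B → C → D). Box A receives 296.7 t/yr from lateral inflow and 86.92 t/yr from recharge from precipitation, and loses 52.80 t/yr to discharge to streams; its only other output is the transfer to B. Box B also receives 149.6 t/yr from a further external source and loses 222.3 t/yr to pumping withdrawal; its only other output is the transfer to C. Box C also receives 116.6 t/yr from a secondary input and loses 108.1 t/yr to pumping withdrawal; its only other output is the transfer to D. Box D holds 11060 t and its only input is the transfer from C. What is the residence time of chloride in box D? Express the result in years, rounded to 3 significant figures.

Box A: F(A→B) = (296.7 + 86.92) − 52.80 = 330.82 t/yr.
Box B: F(B→C) = (330.82 + 149.6) − 222.3 = 258.12 t/yr.
Box C: F(C→D) = (258.12 + 116.6) − 108.1 = 266.62 t/yr.
Box D throughput = its input = 266.62 t/yr; τ = 11060 / 266.62 = 41.48 yr.

41.5 yr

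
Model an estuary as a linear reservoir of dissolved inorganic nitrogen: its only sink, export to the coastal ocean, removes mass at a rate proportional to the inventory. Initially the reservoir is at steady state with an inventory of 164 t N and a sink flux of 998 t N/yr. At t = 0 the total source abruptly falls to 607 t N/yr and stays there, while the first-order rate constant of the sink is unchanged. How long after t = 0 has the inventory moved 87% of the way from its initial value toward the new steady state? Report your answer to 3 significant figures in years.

τ = M₀/F₀ = 164/998 = 0.1643 yr.
The remaining gap fraction is e^(−t/τ); 87% covered ⇒ e^(−t/τ) = 0.130.
t = −τ ln(0.130) = 0.1643 × 2.040 = 0.3353 yr.

0.335 yr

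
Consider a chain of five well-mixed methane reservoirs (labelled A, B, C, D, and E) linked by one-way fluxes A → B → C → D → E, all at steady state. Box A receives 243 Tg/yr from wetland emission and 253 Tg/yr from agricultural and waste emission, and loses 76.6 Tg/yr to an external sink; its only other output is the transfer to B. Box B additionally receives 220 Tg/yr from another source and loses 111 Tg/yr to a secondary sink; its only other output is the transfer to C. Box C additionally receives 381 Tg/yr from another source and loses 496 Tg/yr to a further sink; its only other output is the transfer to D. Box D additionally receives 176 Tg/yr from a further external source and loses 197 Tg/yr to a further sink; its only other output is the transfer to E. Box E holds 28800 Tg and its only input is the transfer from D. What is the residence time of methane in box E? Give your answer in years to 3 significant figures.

Box A: F(A→B) = (243 + 253) − 76.6 = 419.40 Tg/yr.
Box B: F(B→C) = (419.40 + 220) − 111 = 528.40 Tg/yr.
Box C: F(C→D) = (528.40 + 381) − 496 = 413.40 Tg/yr.
Box D: F(D→E) = (413.40 + 176) − 197 = 392.40 Tg/yr.
Box E throughput = its input = 392.40 Tg/yr; τ = 28800 / 392.40 = 73.39 yr.

73.4 yr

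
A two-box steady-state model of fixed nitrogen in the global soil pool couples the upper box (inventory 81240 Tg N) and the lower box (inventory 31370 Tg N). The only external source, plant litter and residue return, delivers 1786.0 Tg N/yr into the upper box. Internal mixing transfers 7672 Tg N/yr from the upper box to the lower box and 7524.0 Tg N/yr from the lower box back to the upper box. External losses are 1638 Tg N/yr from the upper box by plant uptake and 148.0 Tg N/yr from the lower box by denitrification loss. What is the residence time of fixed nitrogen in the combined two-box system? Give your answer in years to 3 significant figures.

63.1 yr

Treat the two boxes together as one reservoir: the mixing fluxes between them are internal recycling, so τ = ΣM / Σ(external losses).
M_total = 81240 + 31370 = 112610 Tg N.
ΣF_external_out = 1638 + 148.0 = 1786.0 Tg N/yr.
τ = M_total / ΣF_ext = 112610 / 1786.0 = 63.05 yr.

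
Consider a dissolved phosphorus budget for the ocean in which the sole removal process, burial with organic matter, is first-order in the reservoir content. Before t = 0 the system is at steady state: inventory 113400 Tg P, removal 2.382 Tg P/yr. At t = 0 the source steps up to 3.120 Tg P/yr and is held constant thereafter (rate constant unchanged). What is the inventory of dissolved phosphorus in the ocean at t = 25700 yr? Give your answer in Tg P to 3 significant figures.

Residence time τ = M₀/F₀ = 47610 yr. The eventual steady state is M_∞ = M₀·(F₁/F₀) = 113400 × 3.120/2.382 = 148530 Tg P.
The anomaly ΔM(t) = M(t) − M_∞ decays as ΔM₀·e^(−t/τ) with ΔM₀ = 113400 − 148530 = −35130 Tg P.
At t = 25700 yr, e^(−t/τ) = e^(−0.5398) = 0.5828, so ΔM = −20480 Tg P and M = 148530 − 20480 = 128060 Tg P.

128000 Tg P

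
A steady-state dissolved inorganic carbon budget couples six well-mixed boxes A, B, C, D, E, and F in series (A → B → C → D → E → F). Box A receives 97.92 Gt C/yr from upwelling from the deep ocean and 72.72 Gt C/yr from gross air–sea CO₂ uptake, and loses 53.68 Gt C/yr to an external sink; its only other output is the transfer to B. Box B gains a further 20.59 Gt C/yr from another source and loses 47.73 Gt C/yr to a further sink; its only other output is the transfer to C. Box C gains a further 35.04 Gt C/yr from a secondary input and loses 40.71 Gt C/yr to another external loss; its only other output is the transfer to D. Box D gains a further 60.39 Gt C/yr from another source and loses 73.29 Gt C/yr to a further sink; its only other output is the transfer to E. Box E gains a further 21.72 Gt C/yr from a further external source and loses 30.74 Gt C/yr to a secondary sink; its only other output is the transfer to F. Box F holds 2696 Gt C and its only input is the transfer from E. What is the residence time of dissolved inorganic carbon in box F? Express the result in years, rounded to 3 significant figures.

Box A: F(A→B) = (97.92 + 72.72) − 53.68 = 116.96 Gt C/yr.
Box B: F(B→C) = (116.96 + 20.59) − 47.73 = 89.820 Gt C/yr.
Box C: F(C→D) = (89.820 + 35.04) − 40.71 = 84.150 Gt C/yr.
Box D: F(D→E) = (84.150 + 60.39) − 73.29 = 71.250 Gt C/yr.
Box E: F(E→F) = (71.250 + 21.72) − 30.74 = 62.230 Gt C/yr.
Box F throughput = its input = 62.230 Gt C/yr; τ = 2696 / 62.230 = 43.32 yr.

43.3 yr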